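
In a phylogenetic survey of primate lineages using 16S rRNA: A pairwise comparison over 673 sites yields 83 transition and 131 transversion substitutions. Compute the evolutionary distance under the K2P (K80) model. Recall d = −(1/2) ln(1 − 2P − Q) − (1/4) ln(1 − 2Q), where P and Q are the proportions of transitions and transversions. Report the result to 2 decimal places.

0.41

P = 83/673 ≈ 0.123328 and Q = 131/673 ≈ 0.194651.
Under the Kimura two-parameter model, d = −½ ln(1 − 2P − Q) − ¼ ln(1 − 2Q).
1 − 2P − Q = 0.558693, giving −½ ln(0.558693) = 0.291078.
1 − 2Q = 0.610698, giving −¼ ln(0.610698) = 0.123288.
d = 0.291078 + 0.123288 = 0.414366.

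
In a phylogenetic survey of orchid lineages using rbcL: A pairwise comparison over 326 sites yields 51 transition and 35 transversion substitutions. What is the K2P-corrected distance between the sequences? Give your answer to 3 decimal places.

0.333

P = 51/326 ≈ 0.156442 and Q = 35/326 ≈ 0.107362.
Under the Kimura two-parameter model, d = −½ ln(1 − 2P − Q) − ¼ ln(1 − 2Q).
1 − 2P − Q = 0.579754, giving −½ ln(0.579754) = 0.272576.
1 − 2Q = 0.785276, giving −¼ ln(0.785276) = 0.060430.
d = 0.272576 + 0.060430 = 0.333006.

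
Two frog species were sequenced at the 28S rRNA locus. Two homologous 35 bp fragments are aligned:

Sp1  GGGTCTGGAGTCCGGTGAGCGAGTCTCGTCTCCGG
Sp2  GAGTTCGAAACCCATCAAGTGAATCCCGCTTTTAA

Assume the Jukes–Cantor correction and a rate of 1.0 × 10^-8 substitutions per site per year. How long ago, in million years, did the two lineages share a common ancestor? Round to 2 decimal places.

The sequences differ at 19 of 35 sites, so p = 19/35 ≈ 0.542857.
d = −(3/4) ln(1 − 4p/3) = −0.75 ln(1 − 0.723809) = −0.75 ln(0.276191)
  = −0.75 × (-1.286663) = 0.964997 substitutions/site.
Under a molecular clock d = 2μt, so t = d/(2μ) = 0.964997 / (2 × 1.0 × 10^-8) = 48.25 million years.

48.25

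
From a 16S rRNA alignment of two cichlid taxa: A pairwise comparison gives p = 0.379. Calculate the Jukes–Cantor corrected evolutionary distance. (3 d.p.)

d = −(3/4) ln(1 − 4p/3) = −0.75 ln(1 − 0.505333) = −0.75 ln(0.494667)
  = −0.75 × (-0.703870) = 0.527903 substitutions/site.

0.528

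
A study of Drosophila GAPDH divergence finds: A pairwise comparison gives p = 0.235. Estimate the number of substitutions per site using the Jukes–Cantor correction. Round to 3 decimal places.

0.282

d = −(3/4) ln(1 − 4p/3) = −0.75 ln(1 − 0.313333) = −0.75 ln(0.686667)
  = −0.75 × (-0.375906) = 0.281930 substitutions/site.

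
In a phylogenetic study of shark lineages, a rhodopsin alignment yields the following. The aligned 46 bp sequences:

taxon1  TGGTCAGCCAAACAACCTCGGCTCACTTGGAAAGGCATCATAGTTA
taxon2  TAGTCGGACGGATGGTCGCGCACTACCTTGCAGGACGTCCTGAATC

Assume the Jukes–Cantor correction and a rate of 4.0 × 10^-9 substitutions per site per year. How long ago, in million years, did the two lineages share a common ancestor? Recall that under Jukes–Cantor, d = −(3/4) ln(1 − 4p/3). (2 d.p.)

120.91

The sequences differ at 25 of 46 sites, so p = 25/46 ≈ 0.543478.
d = −(3/4) ln(1 − 4p/3) = −0.75 ln(1 − 0.724637) = −0.75 ln(0.275363)
  = −0.75 × (-1.289665) = 0.967249 substitutions/site.
Under a molecular clock d = 2μt, so t = d/(2μ) = 0.967249 / (2 × 4.0 × 10^-9) = 120.91 million years.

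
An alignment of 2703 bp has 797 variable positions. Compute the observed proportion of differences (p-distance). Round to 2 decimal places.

p = 797/2703 = 0.294857… ≈ 0.29 (to 2 d.p.).

0.29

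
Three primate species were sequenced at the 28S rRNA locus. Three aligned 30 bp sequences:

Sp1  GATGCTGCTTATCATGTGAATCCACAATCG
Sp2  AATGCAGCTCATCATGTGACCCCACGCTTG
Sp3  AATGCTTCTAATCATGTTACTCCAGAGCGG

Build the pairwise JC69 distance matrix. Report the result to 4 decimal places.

d(Sp1,Sp2) = 0.3295, d(Sp1,Sp3) = 0.3831, d(Sp2,Sp3) = 0.4408

Sp1–Sp2: 8/30 sites differ → p ≈ 0.266667, d = −0.75 ln(1 − 0.355556) = 0.329526 ≈ 0.3295.
Sp1–Sp3: 9/30 sites differ → p = 0.3, d = −0.75 ln(1 − 0.4) = 0.383119 ≈ 0.3831.
Sp2–Sp3: 10/30 sites differ → p ≈ 0.333333, d = −0.75 ln(1 − 0.444444) = 0.440839 ≈ 0.4408.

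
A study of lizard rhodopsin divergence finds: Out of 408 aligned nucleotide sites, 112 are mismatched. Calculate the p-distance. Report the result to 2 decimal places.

0.27

p = 112/408 = 0.274509… ≈ 0.27 (to 2 d.p.).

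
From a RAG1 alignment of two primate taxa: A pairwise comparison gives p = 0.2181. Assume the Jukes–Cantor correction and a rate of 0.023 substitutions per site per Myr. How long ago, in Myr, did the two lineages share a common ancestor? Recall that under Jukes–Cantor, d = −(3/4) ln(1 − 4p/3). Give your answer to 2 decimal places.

5.60

d = −(3/4) ln(1 − 4p/3) = −0.75 ln(1 − 0.2908) = −0.75 ln(0.7092)
  = −0.75 × (-0.343618) = 0.257714 substitutions/site.
Under a molecular clock d = 2μt, so t = d/(2μ) = 0.257714 / (2 × 0.023) = 5.60 Myr.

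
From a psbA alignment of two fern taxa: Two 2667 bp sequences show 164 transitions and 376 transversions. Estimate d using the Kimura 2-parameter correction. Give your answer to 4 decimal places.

0.2360

P = 164/2667 ≈ 0.061492 and Q = 376/2667 ≈ 0.140982.
Under the Kimura two-parameter model, d = −½ ln(1 − 2P − Q) − ¼ ln(1 − 2Q).
1 − 2P − Q = 0.736034, giving −½ ln(0.736034) = 0.153239.
1 − 2Q = 0.718036, giving −¼ ln(0.718036) = 0.082809.
d = 0.153239 + 0.082809 = 0.236048.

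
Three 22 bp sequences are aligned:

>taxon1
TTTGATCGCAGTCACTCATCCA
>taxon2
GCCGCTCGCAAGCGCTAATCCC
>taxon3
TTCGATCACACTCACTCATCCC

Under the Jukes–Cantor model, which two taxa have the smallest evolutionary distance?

taxon1–taxon2: 9/22 differ, p = 0.409, d = 0.591.
taxon1–taxon3: 4/22 differ, p = 0.182, d = 0.208.
taxon2–taxon3: 8/22 differ, p = 0.364, d = 0.497.
The smallest distance is between taxon1 and taxon3.

taxon1 and taxon3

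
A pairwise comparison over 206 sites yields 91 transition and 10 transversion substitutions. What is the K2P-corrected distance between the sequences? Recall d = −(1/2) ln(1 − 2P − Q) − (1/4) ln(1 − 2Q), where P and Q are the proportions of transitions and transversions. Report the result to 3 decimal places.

P = 91/206 ≈ 0.441748 and Q = 10/206 ≈ 0.048544.
Under the Kimura two-parameter model, d = −½ ln(1 − 2P − Q) − ¼ ln(1 − 2Q).
1 − 2P − Q = 0.06796, giving −½ ln(0.06796) = 1.344418.
1 − 2Q = 0.902912, giving −¼ ln(0.902912) = 0.025533.
d = 1.344418 + 0.025533 = 1.369951.

1.370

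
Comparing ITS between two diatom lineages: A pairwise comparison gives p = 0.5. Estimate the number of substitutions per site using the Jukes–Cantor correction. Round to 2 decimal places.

0.82

d = −(3/4) ln(1 − 4p/3) = −0.75 ln(1 − 0.666667) = −0.75 ln(0.333333)
  = −0.75 × (-1.098613) = 0.823960 substitutions/site.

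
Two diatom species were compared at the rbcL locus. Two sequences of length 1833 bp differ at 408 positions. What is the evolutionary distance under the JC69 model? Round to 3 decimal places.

0.264

p = 408/1833 ≈ 0.222586.
d = −(3/4) ln(1 − 4p/3) = −0.75 ln(1 − 0.296781) = −0.75 ln(0.703219)
  = −0.75 × (-0.352087) = 0.264065 substitutions/site.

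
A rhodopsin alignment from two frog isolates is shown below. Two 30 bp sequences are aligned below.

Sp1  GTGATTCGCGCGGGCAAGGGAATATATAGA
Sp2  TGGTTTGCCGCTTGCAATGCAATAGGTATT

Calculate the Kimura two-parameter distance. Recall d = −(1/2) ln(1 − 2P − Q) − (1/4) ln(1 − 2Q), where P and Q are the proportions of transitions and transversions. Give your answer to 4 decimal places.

Of 30 sites, 1 differences are transitions and 12 are transversions, so P = 1/30 ≈ 0.033333 and Q = 12/30 = 0.4.
Under the Kimura two-parameter model, d = −½ ln(1 − 2P − Q) − ¼ ln(1 − 2Q).
1 − 2P − Q = 0.533334, giving −½ ln(0.533334) = 0.314304.
1 − 2Q = 0.2, giving −¼ ln(0.2) = 0.402359.
d = 0.314304 + 0.402359 = 0.716663.

0.7167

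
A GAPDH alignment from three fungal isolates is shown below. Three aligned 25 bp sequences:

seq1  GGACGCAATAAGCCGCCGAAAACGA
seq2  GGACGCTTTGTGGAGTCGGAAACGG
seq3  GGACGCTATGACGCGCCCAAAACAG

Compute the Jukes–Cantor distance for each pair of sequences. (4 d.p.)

seq1–seq2: 9/25 sites differ → p = 0.36, d = −0.75 ln(1 − 0.48) = 0.490445 ≈ 0.4904.
seq1–seq3: 7/25 sites differ → p = 0.28, d = −0.75 ln(1 − 0.373333) = 0.350505 ≈ 0.3505.
seq2–seq3: 8/25 sites differ → p = 0.32, d = −0.75 ln(1 − 0.426667) = 0.417216 ≈ 0.4172.

d(seq1,seq2) = 0.4904, d(seq1,seq3) = 0.3505, d(seq2,seq3) = 0.4172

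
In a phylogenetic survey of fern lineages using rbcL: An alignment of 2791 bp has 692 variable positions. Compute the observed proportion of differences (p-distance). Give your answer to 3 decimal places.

0.248

p = 692/2791 = 0.247939… ≈ 0.248 (to 3 d.p.).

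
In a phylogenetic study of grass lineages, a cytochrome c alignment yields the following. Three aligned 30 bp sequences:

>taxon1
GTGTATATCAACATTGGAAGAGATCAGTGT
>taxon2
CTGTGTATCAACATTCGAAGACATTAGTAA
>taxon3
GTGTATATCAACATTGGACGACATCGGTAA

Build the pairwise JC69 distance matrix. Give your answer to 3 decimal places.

taxon1–taxon2: 7/30 sites differ → p ≈ 0.233333, d = −0.75 ln(1 − 0.311111) = 0.279506 ≈ 0.280.
taxon1–taxon3: 5/30 sites differ → p ≈ 0.166667, d = −0.75 ln(1 − 0.222223) = 0.188487 ≈ 0.188.
taxon2–taxon3: 6/30 sites differ → p = 0.2, d = −0.75 ln(1 − 0.266667) = 0.232617 ≈ 0.233.

d(taxon1,taxon2) = 0.280, d(taxon1,taxon3) = 0.188, d(taxon2,taxon3) = 0.233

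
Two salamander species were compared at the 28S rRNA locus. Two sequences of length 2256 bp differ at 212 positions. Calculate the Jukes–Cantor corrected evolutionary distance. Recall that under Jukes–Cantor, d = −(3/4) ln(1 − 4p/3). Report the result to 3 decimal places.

p = 212/2256 ≈ 0.093972.
d = −(3/4) ln(1 − 4p/3) = −0.75 ln(1 − 0.125296) = −0.75 ln(0.874704)
  = −0.75 × (-0.133870) = 0.100403 substitutions/site.

0.100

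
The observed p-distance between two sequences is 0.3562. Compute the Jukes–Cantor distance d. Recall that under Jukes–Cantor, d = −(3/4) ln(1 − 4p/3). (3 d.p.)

d = −(3/4) ln(1 − 4p/3) = −0.75 ln(1 − 0.474933) = −0.75 ln(0.525067)
  = −0.75 × (-0.644229) = 0.483172 substitutions/site.

0.483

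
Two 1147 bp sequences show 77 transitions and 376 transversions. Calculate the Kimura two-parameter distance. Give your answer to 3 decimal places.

0.577

P = 77/1147 ≈ 0.067132 and Q = 376/1147 ≈ 0.327812.
Under the Kimura two-parameter model, d = −½ ln(1 − 2P − Q) − ¼ ln(1 − 2Q).
1 − 2P − Q = 0.537924, giving −½ ln(0.537924) = 0.310019.
1 − 2Q = 0.344376, giving −¼ ln(0.344376) = 0.266505.
d = 0.310019 + 0.266505 = 0.576524.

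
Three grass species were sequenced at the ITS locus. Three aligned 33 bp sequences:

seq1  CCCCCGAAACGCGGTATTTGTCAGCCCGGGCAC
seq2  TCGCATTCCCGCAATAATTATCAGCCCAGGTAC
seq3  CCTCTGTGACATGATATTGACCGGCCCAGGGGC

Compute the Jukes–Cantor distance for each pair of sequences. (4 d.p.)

seq1–seq2: 13/33 sites differ → p ≈ 0.393939, d = −0.75 ln(1 − 0.525252) = 0.558728 ≈ 0.5587.
seq1–seq3: 14/33 sites differ → p ≈ 0.424242, d = −0.75 ln(1 − 0.565656) = 0.625439 ≈ 0.6254.
seq2–seq3: 15/33 sites differ → p ≈ 0.454545, d = −0.75 ln(1 − 0.60606) = 0.698667 ≈ 0.6987.

d(seq1,seq2) = 0.5587, d(seq1,seq3) = 0.6254, d(seq2,seq3) = 0.6987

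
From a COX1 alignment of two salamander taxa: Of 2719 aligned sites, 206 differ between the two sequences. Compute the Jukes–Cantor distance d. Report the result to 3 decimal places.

0.080

p = 206/2719 ≈ 0.075763.
d = −(3/4) ln(1 − 4p/3) = −0.75 ln(1 − 0.101017) = −0.75 ln(0.898983)
  = −0.75 × (-0.106491) = 0.079868 substitutions/site.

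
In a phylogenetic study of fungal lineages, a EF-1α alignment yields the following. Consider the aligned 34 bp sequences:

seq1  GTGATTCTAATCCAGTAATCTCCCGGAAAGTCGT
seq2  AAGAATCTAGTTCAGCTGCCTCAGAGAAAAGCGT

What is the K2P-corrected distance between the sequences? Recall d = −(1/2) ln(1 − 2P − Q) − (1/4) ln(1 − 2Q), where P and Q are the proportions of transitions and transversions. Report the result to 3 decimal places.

Of 34 sites, 8 differences are transitions and 6 are transversions, so P = 8/34 ≈ 0.235294 and Q = 6/34 ≈ 0.176471.
Under the Kimura two-parameter model, d = −½ ln(1 − 2P − Q) − ¼ ln(1 − 2Q).
1 − 2P − Q = 0.352941, giving −½ ln(0.352941) = 0.520727.
1 − 2Q = 0.647058, giving −¼ ln(0.647058) = 0.108830.
d = 0.520727 + 0.108830 = 0.629557.

0.630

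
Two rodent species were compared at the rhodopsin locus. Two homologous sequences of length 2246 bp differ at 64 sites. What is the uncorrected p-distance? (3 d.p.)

p = 64/2246 = 0.028495… ≈ 0.028 (to 3 d.p.).

0.028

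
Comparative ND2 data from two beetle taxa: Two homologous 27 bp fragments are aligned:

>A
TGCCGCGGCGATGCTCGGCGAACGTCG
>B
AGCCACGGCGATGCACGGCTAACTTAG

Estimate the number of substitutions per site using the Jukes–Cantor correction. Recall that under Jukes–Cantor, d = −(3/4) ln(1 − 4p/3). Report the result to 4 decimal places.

The sequences differ at 6 of 27 sites (1, 5, 15, 20, 24, 26), so p = 6/27 ≈ 0.222222.
d = −(3/4) ln(1 − 4p/3) = −0.75 ln(1 − 0.296296) = −0.75 ln(0.703704)
  = −0.75 × (-0.351397) = 0.263548 substitutions/site.

0.2635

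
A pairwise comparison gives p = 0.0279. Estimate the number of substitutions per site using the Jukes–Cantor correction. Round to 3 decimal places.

d = −(3/4) ln(1 − 4p/3) = −0.75 ln(1 − 0.0372) = −0.75 ln(0.9628)
  = −0.75 × (-0.037910) = 0.028433 substitutions/site.

0.028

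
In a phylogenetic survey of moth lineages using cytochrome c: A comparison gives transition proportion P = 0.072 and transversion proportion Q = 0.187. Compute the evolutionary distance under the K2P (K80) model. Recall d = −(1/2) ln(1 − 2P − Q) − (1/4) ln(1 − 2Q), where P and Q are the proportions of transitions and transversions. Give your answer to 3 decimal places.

Under the Kimura two-parameter model, d = −½ ln(1 − 2P − Q) − ¼ ln(1 − 2Q).
1 − 2P − Q = 0.669, giving −½ ln(0.669) = 0.200986.
1 − 2Q = 0.626, giving −¼ ln(0.626) = 0.117101.
d = 0.200986 + 0.117101 = 0.318087.

0.318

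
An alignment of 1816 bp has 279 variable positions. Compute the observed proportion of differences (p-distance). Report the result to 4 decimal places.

p = 279/1816 = 0.153634… ≈ 0.1536 (to 4 d.p.).

0.1536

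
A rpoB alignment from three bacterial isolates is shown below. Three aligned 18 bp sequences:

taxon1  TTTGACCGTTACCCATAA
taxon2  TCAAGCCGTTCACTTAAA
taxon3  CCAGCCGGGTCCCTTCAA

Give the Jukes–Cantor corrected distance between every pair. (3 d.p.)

taxon1–taxon2: 9/18 sites differ → p = 0.5, d = −0.75 ln(1 − 0.666667) = 0.823960 ≈ 0.824.
taxon1–taxon3: 10/18 sites differ → p ≈ 0.555556, d = −0.75 ln(1 − 0.740741) = 1.012446 ≈ 1.012.
taxon2–taxon3: 7/18 sites differ → p ≈ 0.388889, d = −0.75 ln(1 − 0.518519) = 0.548166 ≈ 0.548.

d(taxon1,taxon2) = 0.824, d(taxon1,taxon3) = 1.012, d(taxon2,taxon3) = 0.548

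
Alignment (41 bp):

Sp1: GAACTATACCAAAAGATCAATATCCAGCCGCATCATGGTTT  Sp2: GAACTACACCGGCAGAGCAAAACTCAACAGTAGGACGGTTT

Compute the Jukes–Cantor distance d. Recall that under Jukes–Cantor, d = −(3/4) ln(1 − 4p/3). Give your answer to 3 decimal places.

The sequences differ at 14 of 41 sites, so p = 14/41 ≈ 0.341463.
d = −(3/4) ln(1 − 4p/3) = −0.75 ln(1 − 0.455284) = −0.75 ln(0.544716)
  = −0.75 × (-0.607491) = 0.455618 substitutions/site.

0.456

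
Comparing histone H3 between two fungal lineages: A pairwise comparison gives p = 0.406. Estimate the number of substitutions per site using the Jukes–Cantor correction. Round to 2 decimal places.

0.58

d = −(3/4) ln(1 − 4p/3) = −0.75 ln(1 − 0.541333) = −0.75 ln(0.458667)
  = −0.75 × (-0.779431) = 0.584573 substitutions/site.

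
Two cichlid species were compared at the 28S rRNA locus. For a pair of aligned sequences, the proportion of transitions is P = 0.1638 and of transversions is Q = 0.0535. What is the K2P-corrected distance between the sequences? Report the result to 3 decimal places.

0.268

Under the Kimura two-parameter model, d = −½ ln(1 − 2P − Q) − ¼ ln(1 − 2Q).
1 − 2P − Q = 0.6189, giving −½ ln(0.6189) = 0.239906.
1 − 2Q = 0.893, giving −¼ ln(0.893) = 0.028292.
d = 0.239906 + 0.028292 = 0.268198.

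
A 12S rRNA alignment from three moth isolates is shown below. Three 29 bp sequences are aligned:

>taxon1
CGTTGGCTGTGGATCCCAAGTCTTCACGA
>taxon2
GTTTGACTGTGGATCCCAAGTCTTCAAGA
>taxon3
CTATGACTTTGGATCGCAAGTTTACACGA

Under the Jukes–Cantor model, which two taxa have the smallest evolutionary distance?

taxon1 and taxon2

taxon1–taxon2: 4/29 differ, p = 0.138, d = 0.152.
taxon1–taxon3: 7/29 differ, p = 0.241, d = 0.291.
taxon2–taxon3: 7/29 differ, p = 0.241, d = 0.291.
The smallest distance is between taxon1 and taxon2.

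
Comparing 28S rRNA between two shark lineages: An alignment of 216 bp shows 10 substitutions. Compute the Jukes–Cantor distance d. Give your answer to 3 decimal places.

p = 10/216 ≈ 0.046296.
d = −(3/4) ln(1 − 4p/3) = −0.75 ln(1 − 0.061728) = −0.75 ln(0.938272)
  = −0.75 × (-0.063715) = 0.047786 substitutions/site.

0.048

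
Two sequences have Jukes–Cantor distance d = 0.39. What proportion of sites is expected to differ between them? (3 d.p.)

0.304

p = (3/4)(1 − e^(−4d/3)) = 0.75 × (1 − e^(-0.52)) = 0.75 × (1 − 0.594521) = 0.304109.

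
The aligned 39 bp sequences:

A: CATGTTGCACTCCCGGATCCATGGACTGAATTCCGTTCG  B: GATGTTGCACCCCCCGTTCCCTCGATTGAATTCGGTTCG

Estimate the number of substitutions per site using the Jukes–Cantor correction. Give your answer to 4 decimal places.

0.2396

The sequences differ at 8 of 39 sites (1, 11, 15, 17, 21, 23, 26, 34), so p = 8/39 ≈ 0.205128.
d = −(3/4) ln(1 − 4p/3) = −0.75 ln(1 − 0.273504) = −0.75 ln(0.726496)
  = −0.75 × (-0.319522) = 0.239642 substitutions/site.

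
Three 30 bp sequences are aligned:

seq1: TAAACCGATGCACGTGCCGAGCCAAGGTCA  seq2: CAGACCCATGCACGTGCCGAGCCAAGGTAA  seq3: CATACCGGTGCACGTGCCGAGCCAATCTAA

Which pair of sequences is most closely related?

seq1 and seq2

seq1–seq2: 4/30 differ, p = 0.133, d = 0.147.
seq1–seq3: 6/30 differ, p = 0.200, d = 0.233.
seq2–seq3: 5/30 differ, p = 0.167, d = 0.188.
The smallest distance is between seq1 and seq2.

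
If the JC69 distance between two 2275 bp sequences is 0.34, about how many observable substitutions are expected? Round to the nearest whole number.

622

Invert JC69: p = (3/4)(1 − e^(−4d/3)) = 0.75 × (1 − e^(-0.453333)) = 0.75 × (1 − 0.635506) = 0.273371.
Expected differing sites = pL ≈ 0.273371 × 2275 = 621.919025 ≈ 622.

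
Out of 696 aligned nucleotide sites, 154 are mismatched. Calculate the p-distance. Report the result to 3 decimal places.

0.221

p = 154/696 = 0.221264… ≈ 0.221 (to 3 d.p.).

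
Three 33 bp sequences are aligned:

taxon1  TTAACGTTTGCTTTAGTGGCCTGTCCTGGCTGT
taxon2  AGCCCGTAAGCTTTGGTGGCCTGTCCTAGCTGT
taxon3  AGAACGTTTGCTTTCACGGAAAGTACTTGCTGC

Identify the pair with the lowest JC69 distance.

taxon1–taxon2: 8/33 differ, p = 0.242, d = 0.293.
taxon1–taxon3: 11/33 differ, p = 0.333, d = 0.441.
taxon2–taxon3: 13/33 differ, p = 0.394, d = 0.559.
The smallest distance is between taxon1 and taxon2.

taxon1 and taxon2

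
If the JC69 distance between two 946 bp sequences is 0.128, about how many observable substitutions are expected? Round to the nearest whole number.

Invert JC69: p = (3/4)(1 − e^(−4d/3)) = 0.75 × (1 − e^(-0.170667)) = 0.75 × (1 − 0.843102) = 0.117674.
Expected differing sites = pL ≈ 0.117674 × 946 = 111.319604 ≈ 111.

111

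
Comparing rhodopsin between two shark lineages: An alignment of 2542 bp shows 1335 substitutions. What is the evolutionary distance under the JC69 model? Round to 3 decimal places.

p = 1335/2542 ≈ 0.525177.
d = −(3/4) ln(1 − 4p/3) = −0.75 ln(1 − 0.700236) = −0.75 ln(0.299764)
  = −0.75 × (-1.204760) = 0.903570 substitutions/site.

0.904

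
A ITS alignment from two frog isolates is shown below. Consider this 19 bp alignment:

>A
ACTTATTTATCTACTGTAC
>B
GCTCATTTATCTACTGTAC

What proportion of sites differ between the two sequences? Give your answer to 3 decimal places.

The sequences differ at 2 of 19 positions (sites 1, 4).
p = 2/19 = 0.105263… ≈ 0.105 (to 3 d.p.).

0.105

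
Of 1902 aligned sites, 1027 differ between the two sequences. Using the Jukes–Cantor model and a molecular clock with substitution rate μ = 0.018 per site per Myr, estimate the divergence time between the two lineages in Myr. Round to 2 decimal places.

26.52

p = 1027/1902 ≈ 0.539958.
d = −(3/4) ln(1 − 4p/3) = −0.75 ln(1 − 0.719944) = −0.75 ln(0.280056)
  = −0.75 × (-1.272766) = 0.954575 substitutions/site.
Under a molecular clock d = 2μt, so t = d/(2μ) = 0.954575 / (2 × 0.018) = 26.52 Myr.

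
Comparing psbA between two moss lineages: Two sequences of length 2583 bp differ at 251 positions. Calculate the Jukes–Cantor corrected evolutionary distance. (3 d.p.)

0.104

p = 251/2583 ≈ 0.097174.
d = −(3/4) ln(1 − 4p/3) = −0.75 ln(1 − 0.129565) = −0.75 ln(0.870435)
  = −0.75 × (-0.138762) = 0.104072 substitutions/site.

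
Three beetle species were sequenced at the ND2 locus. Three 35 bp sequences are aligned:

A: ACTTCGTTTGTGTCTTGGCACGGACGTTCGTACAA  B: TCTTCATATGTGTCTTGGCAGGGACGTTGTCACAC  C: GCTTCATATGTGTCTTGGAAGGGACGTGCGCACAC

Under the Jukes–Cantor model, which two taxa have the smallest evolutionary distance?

A–B: 8/35 differ, p = 0.229, d = 0.273.
A–C: 8/35 differ, p = 0.229, d = 0.273.
B–C: 5/35 differ, p = 0.143, d = 0.158.
The smallest distance is between B and C.

B and C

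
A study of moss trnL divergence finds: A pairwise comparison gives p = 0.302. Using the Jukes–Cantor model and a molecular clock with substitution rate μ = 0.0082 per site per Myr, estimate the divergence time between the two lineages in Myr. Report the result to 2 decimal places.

d = −(3/4) ln(1 − 4p/3) = −0.75 ln(1 − 0.402667) = −0.75 ln(0.597333)
  = −0.75 × (-0.515281) = 0.386461 substitutions/site.
Under a molecular clock d = 2μt, so t = d/(2μ) = 0.386461 / (2 × 0.0082) = 23.56 Myr.

23.56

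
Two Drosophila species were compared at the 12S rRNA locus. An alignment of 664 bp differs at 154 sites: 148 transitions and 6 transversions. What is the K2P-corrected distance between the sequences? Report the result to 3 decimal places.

0.308

P = 148/664 ≈ 0.222892 and Q = 6/664 ≈ 0.009036.
Under the Kimura two-parameter model, d = −½ ln(1 − 2P − Q) − ¼ ln(1 − 2Q).
1 − 2P − Q = 0.54518, giving −½ ln(0.54518) = 0.303320.
1 − 2Q = 0.981928, giving −¼ ln(0.981928) = 0.004559.
d = 0.303320 + 0.004559 = 0.307879.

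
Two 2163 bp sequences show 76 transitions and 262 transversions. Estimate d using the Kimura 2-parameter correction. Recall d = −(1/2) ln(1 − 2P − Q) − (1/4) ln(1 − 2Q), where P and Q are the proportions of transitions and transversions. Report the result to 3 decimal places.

0.176

P = 76/2163 ≈ 0.035136 and Q = 262/2163 ≈ 0.121128.
Under the Kimura two-parameter model, d = −½ ln(1 − 2P − Q) − ¼ ln(1 − 2Q).
1 − 2P − Q = 0.8086, giving −½ ln(0.8086) = 0.106225.
1 − 2Q = 0.757744, giving −¼ ln(0.757744) = 0.069352.
d = 0.106225 + 0.069352 = 0.175577.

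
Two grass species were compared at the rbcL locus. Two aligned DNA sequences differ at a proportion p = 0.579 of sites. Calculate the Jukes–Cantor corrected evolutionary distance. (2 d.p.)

1.11

d = −(3/4) ln(1 − 4p/3) = −0.75 ln(1 − 0.772) = −0.75 ln(0.228)
  = −0.75 × (-1.478410) = 1.108808 substitutions/site.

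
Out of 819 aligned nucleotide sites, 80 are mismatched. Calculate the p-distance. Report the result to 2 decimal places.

p = 80/819 = 0.097680… ≈ 0.10 (to 2 d.p.).

0.10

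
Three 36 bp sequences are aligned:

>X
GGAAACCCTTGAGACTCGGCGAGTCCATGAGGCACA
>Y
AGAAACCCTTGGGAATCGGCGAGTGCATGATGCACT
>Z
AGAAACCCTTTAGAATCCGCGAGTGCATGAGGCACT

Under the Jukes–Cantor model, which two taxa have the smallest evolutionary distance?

Y and Z

X–Y: 6/36 differ, p = 0.167, d = 0.188.
X–Z: 6/36 differ, p = 0.167, d = 0.188.
Y–Z: 4/36 differ, p = 0.111, d = 0.120.
The smallest distance is between Y and Z.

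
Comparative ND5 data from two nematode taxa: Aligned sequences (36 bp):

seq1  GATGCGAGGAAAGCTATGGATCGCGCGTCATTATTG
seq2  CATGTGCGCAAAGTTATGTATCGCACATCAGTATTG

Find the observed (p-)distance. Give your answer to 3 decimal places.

0.250

The sequences differ at 9 of 36 positions (sites 1, 5, 7, 9, 14, 19, 25, 27, 31).
p = 9/36 = 0.250.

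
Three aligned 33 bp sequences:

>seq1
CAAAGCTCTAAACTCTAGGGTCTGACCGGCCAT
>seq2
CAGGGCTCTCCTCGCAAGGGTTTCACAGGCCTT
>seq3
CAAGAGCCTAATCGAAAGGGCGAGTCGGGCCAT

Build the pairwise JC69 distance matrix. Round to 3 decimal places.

seq1–seq2: 11/33 sites differ → p ≈ 0.333333, d = −0.75 ln(1 − 0.444444) = 0.440839 ≈ 0.441.
seq1–seq3: 13/33 sites differ → p ≈ 0.393939, d = −0.75 ln(1 − 0.525252) = 0.558728 ≈ 0.559.
seq2–seq3: 14/33 sites differ → p ≈ 0.424242, d = −0.75 ln(1 − 0.565656) = 0.625439 ≈ 0.625.

d(seq1,seq2) = 0.441, d(seq1,seq3) = 0.559, d(seq2,seq3) = 0.625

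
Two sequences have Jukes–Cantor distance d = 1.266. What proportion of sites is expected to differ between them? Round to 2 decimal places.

p = (3/4)(1 − e^(−4d/3)) = 0.75 × (1 − e^(-1.688)) = 0.75 × (1 − 0.184889) = 0.611333.

0.61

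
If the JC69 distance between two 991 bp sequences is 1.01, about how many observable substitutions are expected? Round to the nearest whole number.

Invert JC69: p = (3/4)(1 − e^(−4d/3)) = 0.75 × (1 − e^(-1.346667)) = 0.75 × (1 − 0.260106) = 0.554921.
Expected differing sites = pL ≈ 0.554921 × 991 = 549.926711 ≈ 550.

550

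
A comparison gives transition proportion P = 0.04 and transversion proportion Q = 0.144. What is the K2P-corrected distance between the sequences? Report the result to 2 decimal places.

0.21

Under the Kimura two-parameter model, d = −½ ln(1 − 2P − Q) − ¼ ln(1 − 2Q).
1 − 2P − Q = 0.776, giving −½ ln(0.776) = 0.126801.
1 − 2Q = 0.712, giving −¼ ln(0.712) = 0.084919.
d = 0.126801 + 0.084919 = 0.211720.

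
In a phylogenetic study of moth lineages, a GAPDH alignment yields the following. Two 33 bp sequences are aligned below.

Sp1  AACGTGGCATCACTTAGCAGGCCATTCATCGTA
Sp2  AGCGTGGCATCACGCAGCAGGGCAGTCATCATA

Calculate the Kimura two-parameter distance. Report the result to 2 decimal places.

Of 33 sites, 3 differences are transitions and 3 are transversions, so P = 3/33 ≈ 0.090909 and Q = 3/33 ≈ 0.090909.
Under the Kimura two-parameter model, d = −½ ln(1 − 2P − Q) − ¼ ln(1 − 2Q).
1 − 2P − Q = 0.727273, giving −½ ln(0.727273) = 0.159227.
1 − 2Q = 0.818182, giving −¼ ln(0.818182) = 0.050168.
d = 0.159227 + 0.050168 = 0.209395.

0.21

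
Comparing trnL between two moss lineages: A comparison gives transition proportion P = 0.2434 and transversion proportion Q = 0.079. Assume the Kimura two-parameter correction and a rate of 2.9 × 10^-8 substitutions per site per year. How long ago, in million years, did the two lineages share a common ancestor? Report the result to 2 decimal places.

Under the Kimura two-parameter model, d = −½ ln(1 − 2P − Q) − ¼ ln(1 − 2Q).
1 − 2P − Q = 0.4342, giving −½ ln(0.4342) = 0.417125.
1 − 2Q = 0.842, giving −¼ ln(0.842) = 0.042994.
d = 0.417125 + 0.042994 = 0.460119.
Under a molecular clock d = 2μt, so t = d/(2μ) = 0.460119 / (2 × 2.9 × 10^-8) = 7.93 million years.

7.93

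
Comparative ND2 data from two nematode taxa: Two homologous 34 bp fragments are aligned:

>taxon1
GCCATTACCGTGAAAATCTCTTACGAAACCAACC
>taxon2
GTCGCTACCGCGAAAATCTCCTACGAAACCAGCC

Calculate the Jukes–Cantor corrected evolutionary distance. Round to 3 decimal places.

0.201

The sequences differ at 6 of 34 sites (2, 4, 5, 11, 21, 32), so p = 6/34 ≈ 0.176471.
d = −(3/4) ln(1 − 4p/3) = −0.75 ln(1 − 0.235295) = −0.75 ln(0.764705)
  = −0.75 × (-0.268265) = 0.201199 substitutions/site.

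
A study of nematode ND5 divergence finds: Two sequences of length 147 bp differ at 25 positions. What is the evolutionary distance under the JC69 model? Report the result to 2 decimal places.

0.19

p = 25/147 ≈ 0.170068.
d = −(3/4) ln(1 − 4p/3) = −0.75 ln(1 − 0.226757) = −0.75 ln(0.773243)
  = −0.75 × (-0.257162) = 0.192872 substitutions/site.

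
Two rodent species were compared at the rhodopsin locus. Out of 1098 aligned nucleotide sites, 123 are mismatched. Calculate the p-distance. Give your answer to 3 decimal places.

0.112

p = 123/1098 = 0.112021… ≈ 0.112 (to 3 d.p.).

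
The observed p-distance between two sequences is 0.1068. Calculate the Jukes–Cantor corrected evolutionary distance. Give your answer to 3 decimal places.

0.115

d = −(3/4) ln(1 − 4p/3) = −0.75 ln(1 − 0.1424) = −0.75 ln(0.8576)
  = −0.75 × (-0.153617) = 0.115213 substitutions/site.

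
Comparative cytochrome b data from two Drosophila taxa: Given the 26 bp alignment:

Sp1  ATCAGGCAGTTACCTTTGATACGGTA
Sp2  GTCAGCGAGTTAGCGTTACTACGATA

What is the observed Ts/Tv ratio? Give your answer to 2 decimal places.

0.60

Transitions are A↔G and C↔T; transversions are all other mismatches.
Transitions: 3. Transversions: 5.
R = 3/5 = 0.60.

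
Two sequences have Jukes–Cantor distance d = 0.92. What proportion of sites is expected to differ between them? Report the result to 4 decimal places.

p = (3/4)(1 − e^(−4d/3)) = 0.75 × (1 − e^(-1.226667)) = 0.75 × (1 − 0.293268) = 0.530049.

0.5300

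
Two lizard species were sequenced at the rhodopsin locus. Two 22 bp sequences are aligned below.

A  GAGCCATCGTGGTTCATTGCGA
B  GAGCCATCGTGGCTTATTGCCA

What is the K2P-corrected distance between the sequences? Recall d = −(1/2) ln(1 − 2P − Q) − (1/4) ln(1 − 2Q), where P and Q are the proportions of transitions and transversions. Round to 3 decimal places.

0.153

Of 22 sites, 2 differences are transitions and 1 are transversions, so P = 2/22 ≈ 0.090909 and Q = 1/22 ≈ 0.045455.
Under the Kimura two-parameter model, d = −½ ln(1 − 2P − Q) − ¼ ln(1 − 2Q).
1 − 2P − Q = 0.772727, giving −½ ln(0.772727) = 0.128915.
1 − 2Q = 0.90909, giving −¼ ln(0.90909) = 0.023828.
d = 0.128915 + 0.023828 = 0.152743.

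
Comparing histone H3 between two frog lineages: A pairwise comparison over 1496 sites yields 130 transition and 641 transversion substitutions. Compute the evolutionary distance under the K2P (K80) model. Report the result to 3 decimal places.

P = 130/1496 ≈ 0.086898 and Q = 641/1496 ≈ 0.428476.
Under the Kimura two-parameter model, d = −½ ln(1 − 2P − Q) − ¼ ln(1 − 2Q).
1 − 2P − Q = 0.397728, giving −½ ln(0.397728) = 0.460993.
1 − 2Q = 0.143048, giving −¼ ln(0.143048) = 0.486144.
d = 0.460993 + 0.486144 = 0.947137.

0.947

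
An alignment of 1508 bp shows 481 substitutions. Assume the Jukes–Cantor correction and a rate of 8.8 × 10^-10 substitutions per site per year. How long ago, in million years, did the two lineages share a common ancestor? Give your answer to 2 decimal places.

p = 481/1508 ≈ 0.318966.
d = −(3/4) ln(1 − 4p/3) = −0.75 ln(1 − 0.425288) = −0.75 ln(0.574712)
  = −0.75 × (-0.553886) = 0.415415 substitutions/site.
Under a molecular clock d = 2μt, so t = d/(2μ) = 0.415415 / (2 × 8.8 × 10^-10) = 236.03 million years.

236.03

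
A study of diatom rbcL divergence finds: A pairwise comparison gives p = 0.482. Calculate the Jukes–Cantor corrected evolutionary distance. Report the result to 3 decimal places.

0.772

d = −(3/4) ln(1 − 4p/3) = −0.75 ln(1 − 0.642667) = −0.75 ln(0.357333)
  = −0.75 × (-1.029087) = 0.771815 substitutions/site.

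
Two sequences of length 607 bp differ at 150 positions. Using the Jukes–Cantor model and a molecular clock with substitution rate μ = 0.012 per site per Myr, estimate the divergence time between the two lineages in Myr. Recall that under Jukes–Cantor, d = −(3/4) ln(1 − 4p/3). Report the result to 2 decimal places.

p = 150/607 ≈ 0.247117.
d = −(3/4) ln(1 − 4p/3) = −0.75 ln(1 − 0.329489) = −0.75 ln(0.670511)
  = −0.75 × (-0.399715) = 0.299786 substitutions/site.
Under a molecular clock d = 2μt, so t = d/(2μ) = 0.299786 / (2 × 0.012) = 12.49 Myr.

12.49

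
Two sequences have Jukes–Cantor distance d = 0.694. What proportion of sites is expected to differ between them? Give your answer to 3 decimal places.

p = (3/4)(1 − e^(−4d/3)) = 0.75 × (1 − e^(-0.925333)) = 0.75 × (1 − 0.396399) = 0.452701.

0.453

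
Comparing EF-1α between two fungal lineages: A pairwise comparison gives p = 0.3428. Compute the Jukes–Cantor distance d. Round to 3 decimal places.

d = −(3/4) ln(1 − 4p/3) = −0.75 ln(1 − 0.457067) = −0.75 ln(0.542933)
  = −0.75 × (-0.610769) = 0.458077 substitutions/site.

0.458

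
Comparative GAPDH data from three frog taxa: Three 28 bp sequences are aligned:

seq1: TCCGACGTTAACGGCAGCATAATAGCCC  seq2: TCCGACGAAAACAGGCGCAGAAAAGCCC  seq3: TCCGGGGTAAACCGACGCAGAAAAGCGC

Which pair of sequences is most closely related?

seq2 and seq3

seq1–seq2: 7/28 differ, p = 0.250, d = 0.304.
seq1–seq3: 9/28 differ, p = 0.321, d = 0.420.
seq2–seq3: 6/28 differ, p = 0.214, d = 0.252.
The smallest distance is between seq2 and seq3.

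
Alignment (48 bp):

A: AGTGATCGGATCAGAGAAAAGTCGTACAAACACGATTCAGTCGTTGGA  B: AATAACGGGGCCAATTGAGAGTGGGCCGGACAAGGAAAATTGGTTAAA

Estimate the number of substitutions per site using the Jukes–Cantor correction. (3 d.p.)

0.889

The sequences differ at 25 of 48 sites, so p = 25/48 ≈ 0.520833.
d = −(3/4) ln(1 − 4p/3) = −0.75 ln(1 − 0.694444) = −0.75 ln(0.305556)
  = −0.75 × (-1.185622) = 0.889217 substitutions/site.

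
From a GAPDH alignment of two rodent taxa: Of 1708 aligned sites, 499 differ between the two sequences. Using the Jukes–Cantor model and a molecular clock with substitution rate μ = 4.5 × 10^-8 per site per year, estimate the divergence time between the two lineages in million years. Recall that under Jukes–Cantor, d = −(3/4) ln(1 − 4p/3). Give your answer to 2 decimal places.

p = 499/1708 ≈ 0.292155.
d = −(3/4) ln(1 − 4p/3) = −0.75 ln(1 − 0.38954) = −0.75 ln(0.61046)
  = −0.75 × (-0.493543) = 0.370157 substitutions/site.
Under a molecular clock d = 2μt, so t = d/(2μ) = 0.370157 / (2 × 4.5 × 10^-8) = 4.11 million years.

4.11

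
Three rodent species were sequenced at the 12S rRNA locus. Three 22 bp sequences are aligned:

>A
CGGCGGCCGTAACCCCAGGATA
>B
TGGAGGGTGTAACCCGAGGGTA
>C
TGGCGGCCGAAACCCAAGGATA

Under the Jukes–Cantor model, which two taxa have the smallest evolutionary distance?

A and C

A–B: 6/22 differ, p = 0.273, d = 0.339.
A–C: 3/22 differ, p = 0.136, d = 0.151.
B–C: 6/22 differ, p = 0.273, d = 0.339.
The smallest distance is between A and C.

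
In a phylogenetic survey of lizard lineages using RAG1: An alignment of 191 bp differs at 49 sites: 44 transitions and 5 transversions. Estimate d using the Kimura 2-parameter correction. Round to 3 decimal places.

P = 44/191 ≈ 0.230366 and Q = 5/191 ≈ 0.026178.
Under the Kimura two-parameter model, d = −½ ln(1 − 2P − Q) − ¼ ln(1 − 2Q).
1 − 2P − Q = 0.51309, giving −½ ln(0.51309) = 0.333652.
1 − 2Q = 0.947644, giving −¼ ln(0.947644) = 0.013444.
d = 0.333652 + 0.013444 = 0.347096.

0.347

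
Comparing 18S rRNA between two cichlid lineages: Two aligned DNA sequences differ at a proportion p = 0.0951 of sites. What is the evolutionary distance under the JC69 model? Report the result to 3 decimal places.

d = −(3/4) ln(1 − 4p/3) = −0.75 ln(1 − 0.1268) = −0.75 ln(0.8732)
  = −0.75 × (-0.135591) = 0.101693 substitutions/site.

0.102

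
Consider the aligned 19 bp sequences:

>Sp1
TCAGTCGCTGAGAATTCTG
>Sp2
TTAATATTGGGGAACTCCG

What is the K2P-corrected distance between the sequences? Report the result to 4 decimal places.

Of 19 sites, 6 differences are transitions and 3 are transversions, so P = 6/19 ≈ 0.315789 and Q = 3/19 ≈ 0.157895.
Under the Kimura two-parameter model, d = −½ ln(1 − 2P − Q) − ¼ ln(1 − 2Q).
1 − 2P − Q = 0.210527, giving −½ ln(0.210527) = 0.779071.
1 − 2Q = 0.68421, giving −¼ ln(0.68421) = 0.094873.
d = 0.779071 + 0.094873 = 0.873944.

0.8739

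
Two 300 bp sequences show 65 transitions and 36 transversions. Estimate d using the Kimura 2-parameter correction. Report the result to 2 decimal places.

0.47

P = 65/300 ≈ 0.216667 and Q = 36/300 = 0.12.
Under the Kimura two-parameter model, d = −½ ln(1 − 2P − Q) − ¼ ln(1 − 2Q).
1 − 2P − Q = 0.446666, giving −½ ln(0.446666) = 0.402972.
1 − 2Q = 0.76, giving −¼ ln(0.76) = 0.068609.
d = 0.402972 + 0.068609 = 0.471581.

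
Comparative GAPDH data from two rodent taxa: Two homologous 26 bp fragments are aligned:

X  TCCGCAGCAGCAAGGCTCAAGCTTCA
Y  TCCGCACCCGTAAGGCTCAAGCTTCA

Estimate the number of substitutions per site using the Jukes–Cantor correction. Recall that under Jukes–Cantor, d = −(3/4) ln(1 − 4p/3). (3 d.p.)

The sequences differ at 3 of 26 sites (7, 9, 11), so p = 3/26 ≈ 0.115385.
d = −(3/4) ln(1 − 4p/3) = −0.75 ln(1 − 0.153847) = −0.75 ln(0.846153)
  = −0.75 × (-0.167055) = 0.125291 substitutions/site.

0.125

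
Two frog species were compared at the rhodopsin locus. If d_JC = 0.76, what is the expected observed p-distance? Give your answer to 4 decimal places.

p = (3/4)(1 − e^(−4d/3)) = 0.75 × (1 − e^(-1.013333)) = 0.75 × (1 − 0.363007) = 0.477745.

0.4777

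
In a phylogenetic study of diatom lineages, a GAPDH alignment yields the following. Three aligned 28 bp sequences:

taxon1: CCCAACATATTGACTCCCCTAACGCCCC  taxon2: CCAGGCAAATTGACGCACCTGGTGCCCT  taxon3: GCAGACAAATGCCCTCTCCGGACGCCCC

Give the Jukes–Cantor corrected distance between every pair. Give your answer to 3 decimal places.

d(taxon1,taxon2) = 0.485, d(taxon1,taxon3) = 0.485, d(taxon2,taxon3) = 0.556

taxon1–taxon2: 10/28 sites differ → p ≈ 0.357143, d = −0.75 ln(1 − 0.476191) = 0.484971 ≈ 0.485.
taxon1–taxon3: 10/28 sites differ → p ≈ 0.357143, d = −0.75 ln(1 − 0.476191) = 0.484971 ≈ 0.485.
taxon2–taxon3: 11/28 sites differ → p ≈ 0.392857, d = −0.75 ln(1 − 0.523809) = 0.556452 ≈ 0.556.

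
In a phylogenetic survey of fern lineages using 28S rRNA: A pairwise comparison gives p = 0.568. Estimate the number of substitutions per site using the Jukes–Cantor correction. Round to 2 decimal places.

d = −(3/4) ln(1 − 4p/3) = −0.75 ln(1 − 0.757333) = −0.75 ln(0.242667)
  = −0.75 × (-1.416065) = 1.062049 substitutions/site.

1.06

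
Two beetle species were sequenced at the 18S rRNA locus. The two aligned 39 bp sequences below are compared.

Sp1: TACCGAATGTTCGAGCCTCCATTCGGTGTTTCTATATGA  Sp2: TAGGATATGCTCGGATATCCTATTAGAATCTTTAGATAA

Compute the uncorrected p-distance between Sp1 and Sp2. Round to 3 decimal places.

0.487

The sequences differ at 19 of 39 positions.
p = 19/39 = 0.487179… ≈ 0.487 (to 3 d.p.).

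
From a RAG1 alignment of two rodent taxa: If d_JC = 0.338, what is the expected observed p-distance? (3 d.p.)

0.272

p = (3/4)(1 − e^(−4d/3)) = 0.75 × (1 − e^(-0.450667)) = 0.75 × (1 − 0.637203) = 0.272098.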